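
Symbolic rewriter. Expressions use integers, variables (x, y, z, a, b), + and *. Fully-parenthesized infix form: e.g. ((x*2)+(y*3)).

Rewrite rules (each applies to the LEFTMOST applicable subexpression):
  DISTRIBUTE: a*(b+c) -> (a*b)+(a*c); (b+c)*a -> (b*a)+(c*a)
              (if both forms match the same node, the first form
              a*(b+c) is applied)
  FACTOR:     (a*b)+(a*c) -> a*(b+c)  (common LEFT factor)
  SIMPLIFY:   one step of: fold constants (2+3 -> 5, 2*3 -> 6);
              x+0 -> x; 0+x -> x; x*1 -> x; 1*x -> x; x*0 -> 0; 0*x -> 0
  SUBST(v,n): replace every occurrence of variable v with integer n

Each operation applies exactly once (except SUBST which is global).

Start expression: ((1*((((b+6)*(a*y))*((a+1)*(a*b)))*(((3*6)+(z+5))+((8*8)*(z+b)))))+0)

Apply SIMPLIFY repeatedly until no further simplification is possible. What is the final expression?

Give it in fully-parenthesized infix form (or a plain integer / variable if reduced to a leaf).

Start: ((1*((((b+6)*(a*y))*((a+1)*(a*b)))*(((3*6)+(z+5))+((8*8)*(z+b)))))+0)
Step 1: at root: ((1*((((b+6)*(a*y))*((a+1)*(a*b)))*(((3*6)+(z+5))+((8*8)*(z+b)))))+0) -> (1*((((b+6)*(a*y))*((a+1)*(a*b)))*(((3*6)+(z+5))+((8*8)*(z+b))))); overall: ((1*((((b+6)*(a*y))*((a+1)*(a*b)))*(((3*6)+(z+5))+((8*8)*(z+b)))))+0) -> (1*((((b+6)*(a*y))*((a+1)*(a*b)))*(((3*6)+(z+5))+((8*8)*(z+b)))))
Step 2: at root: (1*((((b+6)*(a*y))*((a+1)*(a*b)))*(((3*6)+(z+5))+((8*8)*(z+b))))) -> ((((b+6)*(a*y))*((a+1)*(a*b)))*(((3*6)+(z+5))+((8*8)*(z+b)))); overall: (1*((((b+6)*(a*y))*((a+1)*(a*b)))*(((3*6)+(z+5))+((8*8)*(z+b))))) -> ((((b+6)*(a*y))*((a+1)*(a*b)))*(((3*6)+(z+5))+((8*8)*(z+b))))
Step 3: at RLL: (3*6) -> 18; overall: ((((b+6)*(a*y))*((a+1)*(a*b)))*(((3*6)+(z+5))+((8*8)*(z+b)))) -> ((((b+6)*(a*y))*((a+1)*(a*b)))*((18+(z+5))+((8*8)*(z+b))))
Step 4: at RRL: (8*8) -> 64; overall: ((((b+6)*(a*y))*((a+1)*(a*b)))*((18+(z+5))+((8*8)*(z+b)))) -> ((((b+6)*(a*y))*((a+1)*(a*b)))*((18+(z+5))+(64*(z+b))))
Fixed point: ((((b+6)*(a*y))*((a+1)*(a*b)))*((18+(z+5))+(64*(z+b))))

Answer: ((((b+6)*(a*y))*((a+1)*(a*b)))*((18+(z+5))+(64*(z+b))))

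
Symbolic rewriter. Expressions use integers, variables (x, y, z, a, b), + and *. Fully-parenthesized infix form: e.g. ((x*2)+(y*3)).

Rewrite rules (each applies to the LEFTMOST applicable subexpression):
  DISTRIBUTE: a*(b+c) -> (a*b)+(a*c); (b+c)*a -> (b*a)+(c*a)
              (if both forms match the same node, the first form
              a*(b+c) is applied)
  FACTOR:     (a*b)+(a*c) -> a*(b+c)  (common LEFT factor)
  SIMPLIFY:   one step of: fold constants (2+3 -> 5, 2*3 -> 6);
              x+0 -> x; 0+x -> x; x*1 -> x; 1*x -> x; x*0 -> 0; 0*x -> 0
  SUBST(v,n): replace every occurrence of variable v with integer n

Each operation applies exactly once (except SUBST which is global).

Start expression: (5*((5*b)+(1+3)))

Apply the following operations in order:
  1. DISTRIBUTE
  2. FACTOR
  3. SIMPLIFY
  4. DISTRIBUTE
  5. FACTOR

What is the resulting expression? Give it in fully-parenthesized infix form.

Answer: (5*((5*b)+4))

Derivation:
Start: (5*((5*b)+(1+3)))
Apply DISTRIBUTE at root (target: (5*((5*b)+(1+3)))): (5*((5*b)+(1+3))) -> ((5*(5*b))+(5*(1+3)))
Apply FACTOR at root (target: ((5*(5*b))+(5*(1+3)))): ((5*(5*b))+(5*(1+3))) -> (5*((5*b)+(1+3)))
Apply SIMPLIFY at RR (target: (1+3)): (5*((5*b)+(1+3))) -> (5*((5*b)+4))
Apply DISTRIBUTE at root (target: (5*((5*b)+4))): (5*((5*b)+4)) -> ((5*(5*b))+(5*4))
Apply FACTOR at root (target: ((5*(5*b))+(5*4))): ((5*(5*b))+(5*4)) -> (5*((5*b)+4))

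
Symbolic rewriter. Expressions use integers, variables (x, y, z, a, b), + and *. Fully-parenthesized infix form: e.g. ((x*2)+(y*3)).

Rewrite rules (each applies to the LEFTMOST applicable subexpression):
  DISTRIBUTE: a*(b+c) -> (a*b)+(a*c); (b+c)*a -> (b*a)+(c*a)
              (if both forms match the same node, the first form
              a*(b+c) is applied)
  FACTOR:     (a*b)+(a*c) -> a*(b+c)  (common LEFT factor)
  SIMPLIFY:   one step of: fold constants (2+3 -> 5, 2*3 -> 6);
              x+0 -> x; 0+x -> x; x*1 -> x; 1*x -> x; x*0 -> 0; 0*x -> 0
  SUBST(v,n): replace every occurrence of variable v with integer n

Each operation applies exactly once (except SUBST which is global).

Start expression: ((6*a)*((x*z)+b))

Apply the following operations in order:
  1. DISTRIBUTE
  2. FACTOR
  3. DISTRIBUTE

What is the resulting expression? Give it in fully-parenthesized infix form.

Answer: (((6*a)*(x*z))+((6*a)*b))

Derivation:
Start: ((6*a)*((x*z)+b))
Apply DISTRIBUTE at root (target: ((6*a)*((x*z)+b))): ((6*a)*((x*z)+b)) -> (((6*a)*(x*z))+((6*a)*b))
Apply FACTOR at root (target: (((6*a)*(x*z))+((6*a)*b))): (((6*a)*(x*z))+((6*a)*b)) -> ((6*a)*((x*z)+b))
Apply DISTRIBUTE at root (target: ((6*a)*((x*z)+b))): ((6*a)*((x*z)+b)) -> (((6*a)*(x*z))+((6*a)*b))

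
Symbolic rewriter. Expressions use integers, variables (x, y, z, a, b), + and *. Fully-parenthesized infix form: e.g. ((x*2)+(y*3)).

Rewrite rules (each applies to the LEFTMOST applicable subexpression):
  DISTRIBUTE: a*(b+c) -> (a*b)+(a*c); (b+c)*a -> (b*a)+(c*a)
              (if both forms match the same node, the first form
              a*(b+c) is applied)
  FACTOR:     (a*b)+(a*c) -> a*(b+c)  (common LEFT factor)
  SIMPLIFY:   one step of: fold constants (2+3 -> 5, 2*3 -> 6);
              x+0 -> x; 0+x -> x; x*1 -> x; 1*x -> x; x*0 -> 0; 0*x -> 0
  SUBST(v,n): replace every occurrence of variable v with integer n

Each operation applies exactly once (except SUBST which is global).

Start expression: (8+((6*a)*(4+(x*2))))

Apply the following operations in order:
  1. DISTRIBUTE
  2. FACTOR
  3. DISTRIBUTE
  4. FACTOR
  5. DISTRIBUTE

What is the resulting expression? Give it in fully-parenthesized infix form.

Answer: (8+(((6*a)*4)+((6*a)*(x*2))))

Derivation:
Start: (8+((6*a)*(4+(x*2))))
Apply DISTRIBUTE at R (target: ((6*a)*(4+(x*2)))): (8+((6*a)*(4+(x*2)))) -> (8+(((6*a)*4)+((6*a)*(x*2))))
Apply FACTOR at R (target: (((6*a)*4)+((6*a)*(x*2)))): (8+(((6*a)*4)+((6*a)*(x*2)))) -> (8+((6*a)*(4+(x*2))))
Apply DISTRIBUTE at R (target: ((6*a)*(4+(x*2)))): (8+((6*a)*(4+(x*2)))) -> (8+(((6*a)*4)+((6*a)*(x*2))))
Apply FACTOR at R (target: (((6*a)*4)+((6*a)*(x*2)))): (8+(((6*a)*4)+((6*a)*(x*2)))) -> (8+((6*a)*(4+(x*2))))
Apply DISTRIBUTE at R (target: ((6*a)*(4+(x*2)))): (8+((6*a)*(4+(x*2)))) -> (8+(((6*a)*4)+((6*a)*(x*2))))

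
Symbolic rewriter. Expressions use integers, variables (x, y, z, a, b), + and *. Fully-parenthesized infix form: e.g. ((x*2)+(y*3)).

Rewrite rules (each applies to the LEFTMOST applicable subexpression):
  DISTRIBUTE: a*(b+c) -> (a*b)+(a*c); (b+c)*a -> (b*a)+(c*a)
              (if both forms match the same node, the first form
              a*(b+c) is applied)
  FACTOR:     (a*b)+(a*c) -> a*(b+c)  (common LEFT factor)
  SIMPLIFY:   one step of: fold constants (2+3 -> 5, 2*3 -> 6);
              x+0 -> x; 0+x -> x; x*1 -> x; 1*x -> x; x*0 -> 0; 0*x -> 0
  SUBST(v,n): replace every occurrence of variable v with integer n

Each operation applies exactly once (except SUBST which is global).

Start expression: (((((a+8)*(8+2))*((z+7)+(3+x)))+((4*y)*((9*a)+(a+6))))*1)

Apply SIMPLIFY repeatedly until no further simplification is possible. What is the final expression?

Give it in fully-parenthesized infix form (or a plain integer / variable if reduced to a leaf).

Answer: ((((a+8)*10)*((z+7)+(3+x)))+((4*y)*((9*a)+(a+6))))

Derivation:
Start: (((((a+8)*(8+2))*((z+7)+(3+x)))+((4*y)*((9*a)+(a+6))))*1)
Step 1: at root: (((((a+8)*(8+2))*((z+7)+(3+x)))+((4*y)*((9*a)+(a+6))))*1) -> ((((a+8)*(8+2))*((z+7)+(3+x)))+((4*y)*((9*a)+(a+6)))); overall: (((((a+8)*(8+2))*((z+7)+(3+x)))+((4*y)*((9*a)+(a+6))))*1) -> ((((a+8)*(8+2))*((z+7)+(3+x)))+((4*y)*((9*a)+(a+6))))
Step 2: at LLR: (8+2) -> 10; overall: ((((a+8)*(8+2))*((z+7)+(3+x)))+((4*y)*((9*a)+(a+6)))) -> ((((a+8)*10)*((z+7)+(3+x)))+((4*y)*((9*a)+(a+6))))
Fixed point: ((((a+8)*10)*((z+7)+(3+x)))+((4*y)*((9*a)+(a+6))))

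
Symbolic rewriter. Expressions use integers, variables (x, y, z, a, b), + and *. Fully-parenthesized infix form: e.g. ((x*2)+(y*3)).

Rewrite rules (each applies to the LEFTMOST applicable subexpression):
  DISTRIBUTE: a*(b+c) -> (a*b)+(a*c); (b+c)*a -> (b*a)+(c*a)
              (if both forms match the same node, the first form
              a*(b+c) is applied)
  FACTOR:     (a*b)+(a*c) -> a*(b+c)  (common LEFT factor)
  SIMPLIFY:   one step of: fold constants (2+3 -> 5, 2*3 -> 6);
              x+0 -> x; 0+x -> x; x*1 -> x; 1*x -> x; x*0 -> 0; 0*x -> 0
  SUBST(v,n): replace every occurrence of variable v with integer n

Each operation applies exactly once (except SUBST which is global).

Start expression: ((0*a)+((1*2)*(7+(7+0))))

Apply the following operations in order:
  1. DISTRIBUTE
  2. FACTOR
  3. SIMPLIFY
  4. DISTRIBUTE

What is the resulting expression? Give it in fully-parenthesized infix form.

Start: ((0*a)+((1*2)*(7+(7+0))))
Apply DISTRIBUTE at R (target: ((1*2)*(7+(7+0)))): ((0*a)+((1*2)*(7+(7+0)))) -> ((0*a)+(((1*2)*7)+((1*2)*(7+0))))
Apply FACTOR at R (target: (((1*2)*7)+((1*2)*(7+0)))): ((0*a)+(((1*2)*7)+((1*2)*(7+0)))) -> ((0*a)+((1*2)*(7+(7+0))))
Apply SIMPLIFY at L (target: (0*a)): ((0*a)+((1*2)*(7+(7+0)))) -> (0+((1*2)*(7+(7+0))))
Apply DISTRIBUTE at R (target: ((1*2)*(7+(7+0)))): (0+((1*2)*(7+(7+0)))) -> (0+(((1*2)*7)+((1*2)*(7+0))))

Answer: (0+(((1*2)*7)+((1*2)*(7+0))))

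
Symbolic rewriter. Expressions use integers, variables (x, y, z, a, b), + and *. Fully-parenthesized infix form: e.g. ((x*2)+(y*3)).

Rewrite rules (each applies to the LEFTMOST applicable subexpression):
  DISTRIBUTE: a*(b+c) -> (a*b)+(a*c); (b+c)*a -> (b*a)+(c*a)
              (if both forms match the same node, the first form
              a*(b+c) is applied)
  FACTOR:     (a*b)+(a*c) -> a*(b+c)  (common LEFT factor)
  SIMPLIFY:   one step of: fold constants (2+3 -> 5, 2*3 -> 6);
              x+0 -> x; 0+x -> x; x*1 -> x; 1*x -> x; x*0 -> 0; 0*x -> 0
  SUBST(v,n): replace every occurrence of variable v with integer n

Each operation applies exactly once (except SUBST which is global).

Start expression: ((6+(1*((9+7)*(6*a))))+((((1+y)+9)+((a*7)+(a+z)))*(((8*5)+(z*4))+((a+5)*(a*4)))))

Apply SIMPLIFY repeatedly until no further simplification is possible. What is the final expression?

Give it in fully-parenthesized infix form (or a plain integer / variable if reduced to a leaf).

Start: ((6+(1*((9+7)*(6*a))))+((((1+y)+9)+((a*7)+(a+z)))*(((8*5)+(z*4))+((a+5)*(a*4)))))
Step 1: at LR: (1*((9+7)*(6*a))) -> ((9+7)*(6*a)); overall: ((6+(1*((9+7)*(6*a))))+((((1+y)+9)+((a*7)+(a+z)))*(((8*5)+(z*4))+((a+5)*(a*4))))) -> ((6+((9+7)*(6*a)))+((((1+y)+9)+((a*7)+(a+z)))*(((8*5)+(z*4))+((a+5)*(a*4)))))
Step 2: at LRL: (9+7) -> 16; overall: ((6+((9+7)*(6*a)))+((((1+y)+9)+((a*7)+(a+z)))*(((8*5)+(z*4))+((a+5)*(a*4))))) -> ((6+(16*(6*a)))+((((1+y)+9)+((a*7)+(a+z)))*(((8*5)+(z*4))+((a+5)*(a*4)))))
Step 3: at RRLL: (8*5) -> 40; overall: ((6+(16*(6*a)))+((((1+y)+9)+((a*7)+(a+z)))*(((8*5)+(z*4))+((a+5)*(a*4))))) -> ((6+(16*(6*a)))+((((1+y)+9)+((a*7)+(a+z)))*((40+(z*4))+((a+5)*(a*4)))))
Fixed point: ((6+(16*(6*a)))+((((1+y)+9)+((a*7)+(a+z)))*((40+(z*4))+((a+5)*(a*4)))))

Answer: ((6+(16*(6*a)))+((((1+y)+9)+((a*7)+(a+z)))*((40+(z*4))+((a+5)*(a*4)))))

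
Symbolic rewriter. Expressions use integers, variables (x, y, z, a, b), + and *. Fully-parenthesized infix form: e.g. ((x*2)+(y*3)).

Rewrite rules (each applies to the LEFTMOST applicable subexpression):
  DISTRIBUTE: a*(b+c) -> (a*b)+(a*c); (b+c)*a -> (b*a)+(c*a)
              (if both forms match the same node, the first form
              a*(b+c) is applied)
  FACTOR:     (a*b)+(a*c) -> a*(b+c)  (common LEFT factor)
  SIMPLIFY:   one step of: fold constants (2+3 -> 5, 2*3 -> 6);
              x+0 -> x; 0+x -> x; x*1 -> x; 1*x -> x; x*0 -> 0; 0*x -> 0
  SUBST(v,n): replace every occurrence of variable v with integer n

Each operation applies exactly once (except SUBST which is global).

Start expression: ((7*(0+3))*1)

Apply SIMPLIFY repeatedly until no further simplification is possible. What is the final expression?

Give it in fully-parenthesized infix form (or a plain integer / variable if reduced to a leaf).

Start: ((7*(0+3))*1)
Step 1: at root: ((7*(0+3))*1) -> (7*(0+3)); overall: ((7*(0+3))*1) -> (7*(0+3))
Step 2: at R: (0+3) -> 3; overall: (7*(0+3)) -> (7*3)
Step 3: at root: (7*3) -> 21; overall: (7*3) -> 21
Fixed point: 21

Answer: 21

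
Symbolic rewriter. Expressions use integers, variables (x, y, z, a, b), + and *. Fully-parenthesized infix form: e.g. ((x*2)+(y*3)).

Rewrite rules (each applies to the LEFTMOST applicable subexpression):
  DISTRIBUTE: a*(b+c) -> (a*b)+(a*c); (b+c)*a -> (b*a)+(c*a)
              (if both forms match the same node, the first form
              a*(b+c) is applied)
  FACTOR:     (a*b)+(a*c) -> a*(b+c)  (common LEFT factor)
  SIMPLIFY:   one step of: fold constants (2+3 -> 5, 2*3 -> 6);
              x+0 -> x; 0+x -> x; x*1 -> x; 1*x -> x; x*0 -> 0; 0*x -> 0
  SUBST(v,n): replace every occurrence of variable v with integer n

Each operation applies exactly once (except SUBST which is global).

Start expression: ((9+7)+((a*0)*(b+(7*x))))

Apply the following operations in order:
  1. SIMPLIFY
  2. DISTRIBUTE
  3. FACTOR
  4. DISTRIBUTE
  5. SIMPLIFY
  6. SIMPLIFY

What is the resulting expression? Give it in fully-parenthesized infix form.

Answer: (16+(0+((a*0)*(7*x))))

Derivation:
Start: ((9+7)+((a*0)*(b+(7*x))))
Apply SIMPLIFY at L (target: (9+7)): ((9+7)+((a*0)*(b+(7*x)))) -> (16+((a*0)*(b+(7*x))))
Apply DISTRIBUTE at R (target: ((a*0)*(b+(7*x)))): (16+((a*0)*(b+(7*x)))) -> (16+(((a*0)*b)+((a*0)*(7*x))))
Apply FACTOR at R (target: (((a*0)*b)+((a*0)*(7*x)))): (16+(((a*0)*b)+((a*0)*(7*x)))) -> (16+((a*0)*(b+(7*x))))
Apply DISTRIBUTE at R (target: ((a*0)*(b+(7*x)))): (16+((a*0)*(b+(7*x)))) -> (16+(((a*0)*b)+((a*0)*(7*x))))
Apply SIMPLIFY at RLL (target: (a*0)): (16+(((a*0)*b)+((a*0)*(7*x)))) -> (16+((0*b)+((a*0)*(7*x))))
Apply SIMPLIFY at RL (target: (0*b)): (16+((0*b)+((a*0)*(7*x)))) -> (16+(0+((a*0)*(7*x))))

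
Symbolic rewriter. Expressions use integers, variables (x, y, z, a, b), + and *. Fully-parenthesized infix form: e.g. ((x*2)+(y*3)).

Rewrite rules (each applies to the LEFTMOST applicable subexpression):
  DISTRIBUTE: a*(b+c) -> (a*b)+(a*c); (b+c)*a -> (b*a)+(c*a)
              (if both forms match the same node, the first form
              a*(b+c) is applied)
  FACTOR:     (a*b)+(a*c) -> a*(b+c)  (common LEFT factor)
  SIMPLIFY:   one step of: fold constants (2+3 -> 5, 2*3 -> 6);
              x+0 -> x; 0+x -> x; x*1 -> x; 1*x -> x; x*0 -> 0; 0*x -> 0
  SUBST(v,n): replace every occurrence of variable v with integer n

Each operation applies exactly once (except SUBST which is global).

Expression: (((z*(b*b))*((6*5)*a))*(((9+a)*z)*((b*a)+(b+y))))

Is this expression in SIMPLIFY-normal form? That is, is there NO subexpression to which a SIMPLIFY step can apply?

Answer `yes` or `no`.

Expression: (((z*(b*b))*((6*5)*a))*(((9+a)*z)*((b*a)+(b+y))))
Scanning for simplifiable subexpressions (pre-order)...
  at root: (((z*(b*b))*((6*5)*a))*(((9+a)*z)*((b*a)+(b+y)))) (not simplifiable)
  at L: ((z*(b*b))*((6*5)*a)) (not simplifiable)
  at LL: (z*(b*b)) (not simplifiable)
  at LLR: (b*b) (not simplifiable)
  at LR: ((6*5)*a) (not simplifiable)
  at LRL: (6*5) (SIMPLIFIABLE)
  at R: (((9+a)*z)*((b*a)+(b+y))) (not simplifiable)
  at RL: ((9+a)*z) (not simplifiable)
  at RLL: (9+a) (not simplifiable)
  at RR: ((b*a)+(b+y)) (not simplifiable)
  at RRL: (b*a) (not simplifiable)
  at RRR: (b+y) (not simplifiable)
Found simplifiable subexpr at path LRL: (6*5)
One SIMPLIFY step would give: (((z*(b*b))*(30*a))*(((9+a)*z)*((b*a)+(b+y))))
-> NOT in normal form.

Answer: no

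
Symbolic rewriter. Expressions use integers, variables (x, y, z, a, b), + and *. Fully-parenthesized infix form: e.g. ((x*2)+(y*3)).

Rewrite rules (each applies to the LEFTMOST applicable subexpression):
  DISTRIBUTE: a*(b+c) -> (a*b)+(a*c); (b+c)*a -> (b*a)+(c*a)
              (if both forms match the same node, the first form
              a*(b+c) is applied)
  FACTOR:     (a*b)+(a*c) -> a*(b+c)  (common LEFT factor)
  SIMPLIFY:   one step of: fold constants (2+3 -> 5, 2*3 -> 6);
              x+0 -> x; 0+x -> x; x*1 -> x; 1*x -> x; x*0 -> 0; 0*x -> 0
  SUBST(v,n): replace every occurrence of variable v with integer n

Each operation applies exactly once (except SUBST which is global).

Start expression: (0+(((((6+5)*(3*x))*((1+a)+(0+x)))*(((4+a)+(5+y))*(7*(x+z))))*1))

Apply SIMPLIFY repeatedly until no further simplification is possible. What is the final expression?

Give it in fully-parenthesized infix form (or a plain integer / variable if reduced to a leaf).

Start: (0+(((((6+5)*(3*x))*((1+a)+(0+x)))*(((4+a)+(5+y))*(7*(x+z))))*1))
Step 1: at root: (0+(((((6+5)*(3*x))*((1+a)+(0+x)))*(((4+a)+(5+y))*(7*(x+z))))*1)) -> (((((6+5)*(3*x))*((1+a)+(0+x)))*(((4+a)+(5+y))*(7*(x+z))))*1); overall: (0+(((((6+5)*(3*x))*((1+a)+(0+x)))*(((4+a)+(5+y))*(7*(x+z))))*1)) -> (((((6+5)*(3*x))*((1+a)+(0+x)))*(((4+a)+(5+y))*(7*(x+z))))*1)
Step 2: at root: (((((6+5)*(3*x))*((1+a)+(0+x)))*(((4+a)+(5+y))*(7*(x+z))))*1) -> ((((6+5)*(3*x))*((1+a)+(0+x)))*(((4+a)+(5+y))*(7*(x+z)))); overall: (((((6+5)*(3*x))*((1+a)+(0+x)))*(((4+a)+(5+y))*(7*(x+z))))*1) -> ((((6+5)*(3*x))*((1+a)+(0+x)))*(((4+a)+(5+y))*(7*(x+z))))
Step 3: at LLL: (6+5) -> 11; overall: ((((6+5)*(3*x))*((1+a)+(0+x)))*(((4+a)+(5+y))*(7*(x+z)))) -> (((11*(3*x))*((1+a)+(0+x)))*(((4+a)+(5+y))*(7*(x+z))))
Step 4: at LRR: (0+x) -> x; overall: (((11*(3*x))*((1+a)+(0+x)))*(((4+a)+(5+y))*(7*(x+z)))) -> (((11*(3*x))*((1+a)+x))*(((4+a)+(5+y))*(7*(x+z))))
Fixed point: (((11*(3*x))*((1+a)+x))*(((4+a)+(5+y))*(7*(x+z))))

Answer: (((11*(3*x))*((1+a)+x))*(((4+a)+(5+y))*(7*(x+z))))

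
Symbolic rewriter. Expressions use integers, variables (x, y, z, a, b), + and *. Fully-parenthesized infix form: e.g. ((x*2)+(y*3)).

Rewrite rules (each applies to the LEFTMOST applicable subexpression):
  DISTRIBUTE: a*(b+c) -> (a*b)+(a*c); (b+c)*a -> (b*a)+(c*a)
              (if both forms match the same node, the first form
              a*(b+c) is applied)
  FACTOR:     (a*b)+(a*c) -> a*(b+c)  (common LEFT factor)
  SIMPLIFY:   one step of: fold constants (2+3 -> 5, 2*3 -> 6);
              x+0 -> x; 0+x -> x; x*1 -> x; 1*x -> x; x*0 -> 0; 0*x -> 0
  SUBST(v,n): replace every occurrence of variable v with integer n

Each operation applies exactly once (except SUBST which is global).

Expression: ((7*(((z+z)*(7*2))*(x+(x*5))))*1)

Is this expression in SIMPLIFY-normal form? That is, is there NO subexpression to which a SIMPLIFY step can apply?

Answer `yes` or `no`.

Expression: ((7*(((z+z)*(7*2))*(x+(x*5))))*1)
Scanning for simplifiable subexpressions (pre-order)...
  at root: ((7*(((z+z)*(7*2))*(x+(x*5))))*1) (SIMPLIFIABLE)
  at L: (7*(((z+z)*(7*2))*(x+(x*5)))) (not simplifiable)
  at LR: (((z+z)*(7*2))*(x+(x*5))) (not simplifiable)
  at LRL: ((z+z)*(7*2)) (not simplifiable)
  at LRLL: (z+z) (not simplifiable)
  at LRLR: (7*2) (SIMPLIFIABLE)
  at LRR: (x+(x*5)) (not simplifiable)
  at LRRR: (x*5) (not simplifiable)
Found simplifiable subexpr at path root: ((7*(((z+z)*(7*2))*(x+(x*5))))*1)
One SIMPLIFY step would give: (7*(((z+z)*(7*2))*(x+(x*5))))
-> NOT in normal form.

Answer: no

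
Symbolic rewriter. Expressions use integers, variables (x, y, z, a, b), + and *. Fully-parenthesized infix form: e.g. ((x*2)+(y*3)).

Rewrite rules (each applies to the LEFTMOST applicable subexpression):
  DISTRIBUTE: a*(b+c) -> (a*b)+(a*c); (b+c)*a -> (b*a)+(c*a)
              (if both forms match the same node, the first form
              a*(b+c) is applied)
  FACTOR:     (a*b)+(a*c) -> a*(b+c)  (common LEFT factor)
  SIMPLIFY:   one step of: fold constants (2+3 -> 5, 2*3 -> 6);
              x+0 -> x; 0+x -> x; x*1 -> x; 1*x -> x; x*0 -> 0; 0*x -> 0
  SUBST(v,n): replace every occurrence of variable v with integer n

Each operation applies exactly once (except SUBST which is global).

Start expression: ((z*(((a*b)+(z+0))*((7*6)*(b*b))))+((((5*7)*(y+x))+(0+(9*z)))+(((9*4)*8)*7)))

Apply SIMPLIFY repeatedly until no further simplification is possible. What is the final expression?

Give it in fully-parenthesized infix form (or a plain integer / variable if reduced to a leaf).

Answer: ((z*(((a*b)+z)*(42*(b*b))))+(((35*(y+x))+(9*z))+2016))

Derivation:
Start: ((z*(((a*b)+(z+0))*((7*6)*(b*b))))+((((5*7)*(y+x))+(0+(9*z)))+(((9*4)*8)*7)))
Step 1: at LRLR: (z+0) -> z; overall: ((z*(((a*b)+(z+0))*((7*6)*(b*b))))+((((5*7)*(y+x))+(0+(9*z)))+(((9*4)*8)*7))) -> ((z*(((a*b)+z)*((7*6)*(b*b))))+((((5*7)*(y+x))+(0+(9*z)))+(((9*4)*8)*7)))
Step 2: at LRRL: (7*6) -> 42; overall: ((z*(((a*b)+z)*((7*6)*(b*b))))+((((5*7)*(y+x))+(0+(9*z)))+(((9*4)*8)*7))) -> ((z*(((a*b)+z)*(42*(b*b))))+((((5*7)*(y+x))+(0+(9*z)))+(((9*4)*8)*7)))
Step 3: at RLLL: (5*7) -> 35; overall: ((z*(((a*b)+z)*(42*(b*b))))+((((5*7)*(y+x))+(0+(9*z)))+(((9*4)*8)*7))) -> ((z*(((a*b)+z)*(42*(b*b))))+(((35*(y+x))+(0+(9*z)))+(((9*4)*8)*7)))
Step 4: at RLR: (0+(9*z)) -> (9*z); overall: ((z*(((a*b)+z)*(42*(b*b))))+(((35*(y+x))+(0+(9*z)))+(((9*4)*8)*7))) -> ((z*(((a*b)+z)*(42*(b*b))))+(((35*(y+x))+(9*z))+(((9*4)*8)*7)))
Step 5: at RRLL: (9*4) -> 36; overall: ((z*(((a*b)+z)*(42*(b*b))))+(((35*(y+x))+(9*z))+(((9*4)*8)*7))) -> ((z*(((a*b)+z)*(42*(b*b))))+(((35*(y+x))+(9*z))+((36*8)*7)))
Step 6: at RRL: (36*8) -> 288; overall: ((z*(((a*b)+z)*(42*(b*b))))+(((35*(y+x))+(9*z))+((36*8)*7))) -> ((z*(((a*b)+z)*(42*(b*b))))+(((35*(y+x))+(9*z))+(288*7)))
Step 7: at RR: (288*7) -> 2016; overall: ((z*(((a*b)+z)*(42*(b*b))))+(((35*(y+x))+(9*z))+(288*7))) -> ((z*(((a*b)+z)*(42*(b*b))))+(((35*(y+x))+(9*z))+2016))
Fixed point: ((z*(((a*b)+z)*(42*(b*b))))+(((35*(y+x))+(9*z))+2016))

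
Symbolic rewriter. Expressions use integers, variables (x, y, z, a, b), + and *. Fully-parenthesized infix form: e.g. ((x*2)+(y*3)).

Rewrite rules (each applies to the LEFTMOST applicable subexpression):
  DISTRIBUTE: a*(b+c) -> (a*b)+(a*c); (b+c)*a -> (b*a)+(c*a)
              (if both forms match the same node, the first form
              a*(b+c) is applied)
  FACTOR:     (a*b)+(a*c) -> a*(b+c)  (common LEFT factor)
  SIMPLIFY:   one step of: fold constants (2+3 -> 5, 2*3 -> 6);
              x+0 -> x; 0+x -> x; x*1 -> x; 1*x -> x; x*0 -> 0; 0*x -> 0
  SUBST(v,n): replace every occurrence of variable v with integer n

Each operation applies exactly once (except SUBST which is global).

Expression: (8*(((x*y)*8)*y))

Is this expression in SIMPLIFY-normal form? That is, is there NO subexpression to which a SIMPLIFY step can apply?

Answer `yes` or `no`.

Expression: (8*(((x*y)*8)*y))
Scanning for simplifiable subexpressions (pre-order)...
  at root: (8*(((x*y)*8)*y)) (not simplifiable)
  at R: (((x*y)*8)*y) (not simplifiable)
  at RL: ((x*y)*8) (not simplifiable)
  at RLL: (x*y) (not simplifiable)
Result: no simplifiable subexpression found -> normal form.

Answer: yes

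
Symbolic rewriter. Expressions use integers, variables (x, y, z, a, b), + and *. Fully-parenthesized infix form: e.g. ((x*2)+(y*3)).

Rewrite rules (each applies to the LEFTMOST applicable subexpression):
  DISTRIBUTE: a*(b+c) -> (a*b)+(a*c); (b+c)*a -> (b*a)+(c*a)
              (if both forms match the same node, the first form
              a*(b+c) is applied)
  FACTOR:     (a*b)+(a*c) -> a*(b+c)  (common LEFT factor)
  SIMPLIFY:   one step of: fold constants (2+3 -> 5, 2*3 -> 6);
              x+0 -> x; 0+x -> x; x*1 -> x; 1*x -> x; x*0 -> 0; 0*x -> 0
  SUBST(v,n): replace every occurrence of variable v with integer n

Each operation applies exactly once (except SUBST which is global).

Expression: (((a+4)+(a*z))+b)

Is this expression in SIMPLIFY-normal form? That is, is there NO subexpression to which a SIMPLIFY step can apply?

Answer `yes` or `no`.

Answer: yes

Derivation:
Expression: (((a+4)+(a*z))+b)
Scanning for simplifiable subexpressions (pre-order)...
  at root: (((a+4)+(a*z))+b) (not simplifiable)
  at L: ((a+4)+(a*z)) (not simplifiable)
  at LL: (a+4) (not simplifiable)
  at LR: (a*z) (not simplifiable)
Result: no simplifiable subexpression found -> normal form.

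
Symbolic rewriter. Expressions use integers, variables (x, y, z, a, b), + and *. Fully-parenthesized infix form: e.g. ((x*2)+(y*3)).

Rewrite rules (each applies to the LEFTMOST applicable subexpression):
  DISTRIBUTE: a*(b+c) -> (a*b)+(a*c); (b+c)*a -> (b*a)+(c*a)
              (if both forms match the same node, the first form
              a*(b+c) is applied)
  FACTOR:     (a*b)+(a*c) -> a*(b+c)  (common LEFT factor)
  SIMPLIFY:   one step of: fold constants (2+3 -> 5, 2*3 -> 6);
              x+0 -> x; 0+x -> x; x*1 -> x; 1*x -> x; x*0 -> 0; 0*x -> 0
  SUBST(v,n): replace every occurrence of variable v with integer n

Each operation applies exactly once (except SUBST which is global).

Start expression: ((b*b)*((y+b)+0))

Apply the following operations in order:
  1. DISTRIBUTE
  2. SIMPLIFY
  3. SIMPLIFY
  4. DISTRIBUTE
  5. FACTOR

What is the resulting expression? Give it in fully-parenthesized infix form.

Start: ((b*b)*((y+b)+0))
Apply DISTRIBUTE at root (target: ((b*b)*((y+b)+0))): ((b*b)*((y+b)+0)) -> (((b*b)*(y+b))+((b*b)*0))
Apply SIMPLIFY at R (target: ((b*b)*0)): (((b*b)*(y+b))+((b*b)*0)) -> (((b*b)*(y+b))+0)
Apply SIMPLIFY at root (target: (((b*b)*(y+b))+0)): (((b*b)*(y+b))+0) -> ((b*b)*(y+b))
Apply DISTRIBUTE at root (target: ((b*b)*(y+b))): ((b*b)*(y+b)) -> (((b*b)*y)+((b*b)*b))
Apply FACTOR at root (target: (((b*b)*y)+((b*b)*b))): (((b*b)*y)+((b*b)*b)) -> ((b*b)*(y+b))

Answer: ((b*b)*(y+b))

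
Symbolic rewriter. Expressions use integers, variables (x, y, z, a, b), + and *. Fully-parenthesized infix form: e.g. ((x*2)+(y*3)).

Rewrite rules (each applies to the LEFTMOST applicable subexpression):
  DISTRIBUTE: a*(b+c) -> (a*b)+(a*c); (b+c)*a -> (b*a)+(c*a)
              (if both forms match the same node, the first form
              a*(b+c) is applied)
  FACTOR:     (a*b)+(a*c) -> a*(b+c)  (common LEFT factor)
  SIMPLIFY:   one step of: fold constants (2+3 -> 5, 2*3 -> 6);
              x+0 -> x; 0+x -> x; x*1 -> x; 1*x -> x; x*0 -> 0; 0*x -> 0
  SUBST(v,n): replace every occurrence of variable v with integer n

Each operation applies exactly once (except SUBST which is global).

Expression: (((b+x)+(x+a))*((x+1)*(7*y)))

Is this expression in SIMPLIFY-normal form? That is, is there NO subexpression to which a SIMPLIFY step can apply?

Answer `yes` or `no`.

Answer: yes

Derivation:
Expression: (((b+x)+(x+a))*((x+1)*(7*y)))
Scanning for simplifiable subexpressions (pre-order)...
  at root: (((b+x)+(x+a))*((x+1)*(7*y))) (not simplifiable)
  at L: ((b+x)+(x+a)) (not simplifiable)
  at LL: (b+x) (not simplifiable)
  at LR: (x+a) (not simplifiable)
  at R: ((x+1)*(7*y)) (not simplifiable)
  at RL: (x+1) (not simplifiable)
  at RR: (7*y) (not simplifiable)
Result: no simplifiable subexpression found -> normal form.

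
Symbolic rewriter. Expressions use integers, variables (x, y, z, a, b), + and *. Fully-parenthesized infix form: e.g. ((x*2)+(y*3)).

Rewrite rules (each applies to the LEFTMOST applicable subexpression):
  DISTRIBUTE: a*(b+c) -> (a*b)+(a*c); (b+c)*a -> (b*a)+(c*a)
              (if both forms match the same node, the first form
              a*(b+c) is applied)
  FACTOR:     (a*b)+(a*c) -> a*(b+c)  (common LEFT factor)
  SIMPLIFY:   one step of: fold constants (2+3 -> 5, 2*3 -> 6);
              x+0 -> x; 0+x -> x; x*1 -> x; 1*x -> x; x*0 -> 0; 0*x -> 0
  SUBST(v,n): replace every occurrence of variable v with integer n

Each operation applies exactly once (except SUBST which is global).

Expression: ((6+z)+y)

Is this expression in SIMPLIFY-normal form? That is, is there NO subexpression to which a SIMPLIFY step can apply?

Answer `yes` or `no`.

Answer: yes

Derivation:
Expression: ((6+z)+y)
Scanning for simplifiable subexpressions (pre-order)...
  at root: ((6+z)+y) (not simplifiable)
  at L: (6+z) (not simplifiable)
Result: no simplifiable subexpression found -> normal form.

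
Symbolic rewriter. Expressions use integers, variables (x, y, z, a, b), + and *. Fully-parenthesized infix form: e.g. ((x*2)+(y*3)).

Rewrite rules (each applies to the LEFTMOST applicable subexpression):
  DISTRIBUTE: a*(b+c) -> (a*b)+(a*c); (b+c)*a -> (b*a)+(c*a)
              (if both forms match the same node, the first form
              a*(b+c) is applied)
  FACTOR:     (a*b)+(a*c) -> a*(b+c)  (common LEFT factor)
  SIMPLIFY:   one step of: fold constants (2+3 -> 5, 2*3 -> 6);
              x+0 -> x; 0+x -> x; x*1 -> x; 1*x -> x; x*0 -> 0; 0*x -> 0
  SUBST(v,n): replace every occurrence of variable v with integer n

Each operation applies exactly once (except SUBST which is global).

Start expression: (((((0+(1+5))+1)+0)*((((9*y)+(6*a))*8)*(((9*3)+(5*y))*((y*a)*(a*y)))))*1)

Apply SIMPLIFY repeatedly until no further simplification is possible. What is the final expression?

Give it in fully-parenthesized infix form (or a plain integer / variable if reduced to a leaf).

Answer: (7*((((9*y)+(6*a))*8)*((27+(5*y))*((y*a)*(a*y)))))

Derivation:
Start: (((((0+(1+5))+1)+0)*((((9*y)+(6*a))*8)*(((9*3)+(5*y))*((y*a)*(a*y)))))*1)
Step 1: at root: (((((0+(1+5))+1)+0)*((((9*y)+(6*a))*8)*(((9*3)+(5*y))*((y*a)*(a*y)))))*1) -> ((((0+(1+5))+1)+0)*((((9*y)+(6*a))*8)*(((9*3)+(5*y))*((y*a)*(a*y))))); overall: (((((0+(1+5))+1)+0)*((((9*y)+(6*a))*8)*(((9*3)+(5*y))*((y*a)*(a*y)))))*1) -> ((((0+(1+5))+1)+0)*((((9*y)+(6*a))*8)*(((9*3)+(5*y))*((y*a)*(a*y)))))
Step 2: at L: (((0+(1+5))+1)+0) -> ((0+(1+5))+1); overall: ((((0+(1+5))+1)+0)*((((9*y)+(6*a))*8)*(((9*3)+(5*y))*((y*a)*(a*y))))) -> (((0+(1+5))+1)*((((9*y)+(6*a))*8)*(((9*3)+(5*y))*((y*a)*(a*y)))))
Step 3: at LL: (0+(1+5)) -> (1+5); overall: (((0+(1+5))+1)*((((9*y)+(6*a))*8)*(((9*3)+(5*y))*((y*a)*(a*y))))) -> (((1+5)+1)*((((9*y)+(6*a))*8)*(((9*3)+(5*y))*((y*a)*(a*y)))))
Step 4: at LL: (1+5) -> 6; overall: (((1+5)+1)*((((9*y)+(6*a))*8)*(((9*3)+(5*y))*((y*a)*(a*y))))) -> ((6+1)*((((9*y)+(6*a))*8)*(((9*3)+(5*y))*((y*a)*(a*y)))))
Step 5: at L: (6+1) -> 7; overall: ((6+1)*((((9*y)+(6*a))*8)*(((9*3)+(5*y))*((y*a)*(a*y))))) -> (7*((((9*y)+(6*a))*8)*(((9*3)+(5*y))*((y*a)*(a*y)))))
Step 6: at RRLL: (9*3) -> 27; overall: (7*((((9*y)+(6*a))*8)*(((9*3)+(5*y))*((y*a)*(a*y))))) -> (7*((((9*y)+(6*a))*8)*((27+(5*y))*((y*a)*(a*y)))))
Fixed point: (7*((((9*y)+(6*a))*8)*((27+(5*y))*((y*a)*(a*y)))))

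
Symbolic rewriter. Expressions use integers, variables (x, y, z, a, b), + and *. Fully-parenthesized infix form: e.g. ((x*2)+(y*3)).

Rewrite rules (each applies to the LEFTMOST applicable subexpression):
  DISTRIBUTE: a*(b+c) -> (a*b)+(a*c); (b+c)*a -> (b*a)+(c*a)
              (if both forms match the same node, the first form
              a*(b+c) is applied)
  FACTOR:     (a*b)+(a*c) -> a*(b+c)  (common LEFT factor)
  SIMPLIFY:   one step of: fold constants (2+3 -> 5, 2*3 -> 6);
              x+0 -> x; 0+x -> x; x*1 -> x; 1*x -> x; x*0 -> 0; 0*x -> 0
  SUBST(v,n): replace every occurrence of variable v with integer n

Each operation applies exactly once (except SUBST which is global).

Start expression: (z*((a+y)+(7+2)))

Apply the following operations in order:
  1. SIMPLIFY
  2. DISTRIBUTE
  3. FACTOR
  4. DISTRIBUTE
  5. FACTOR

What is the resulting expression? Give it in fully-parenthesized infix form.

Answer: (z*((a+y)+9))

Derivation:
Start: (z*((a+y)+(7+2)))
Apply SIMPLIFY at RR (target: (7+2)): (z*((a+y)+(7+2))) -> (z*((a+y)+9))
Apply DISTRIBUTE at root (target: (z*((a+y)+9))): (z*((a+y)+9)) -> ((z*(a+y))+(z*9))
Apply FACTOR at root (target: ((z*(a+y))+(z*9))): ((z*(a+y))+(z*9)) -> (z*((a+y)+9))
Apply DISTRIBUTE at root (target: (z*((a+y)+9))): (z*((a+y)+9)) -> ((z*(a+y))+(z*9))
Apply FACTOR at root (target: ((z*(a+y))+(z*9))): ((z*(a+y))+(z*9)) -> (z*((a+y)+9))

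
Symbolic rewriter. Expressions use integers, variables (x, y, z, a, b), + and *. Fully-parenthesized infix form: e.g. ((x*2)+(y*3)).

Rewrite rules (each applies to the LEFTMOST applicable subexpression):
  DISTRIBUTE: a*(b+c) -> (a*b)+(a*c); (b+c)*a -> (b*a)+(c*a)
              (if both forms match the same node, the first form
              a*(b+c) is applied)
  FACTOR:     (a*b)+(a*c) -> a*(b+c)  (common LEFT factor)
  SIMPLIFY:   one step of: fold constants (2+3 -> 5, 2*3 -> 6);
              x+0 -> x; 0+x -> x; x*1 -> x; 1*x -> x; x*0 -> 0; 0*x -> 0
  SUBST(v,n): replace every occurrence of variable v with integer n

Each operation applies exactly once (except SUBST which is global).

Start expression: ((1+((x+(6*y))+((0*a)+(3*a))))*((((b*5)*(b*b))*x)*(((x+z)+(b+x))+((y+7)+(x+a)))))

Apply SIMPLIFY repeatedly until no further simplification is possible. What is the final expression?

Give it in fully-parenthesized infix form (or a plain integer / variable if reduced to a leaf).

Start: ((1+((x+(6*y))+((0*a)+(3*a))))*((((b*5)*(b*b))*x)*(((x+z)+(b+x))+((y+7)+(x+a)))))
Step 1: at LRRL: (0*a) -> 0; overall: ((1+((x+(6*y))+((0*a)+(3*a))))*((((b*5)*(b*b))*x)*(((x+z)+(b+x))+((y+7)+(x+a))))) -> ((1+((x+(6*y))+(0+(3*a))))*((((b*5)*(b*b))*x)*(((x+z)+(b+x))+((y+7)+(x+a)))))
Step 2: at LRR: (0+(3*a)) -> (3*a); overall: ((1+((x+(6*y))+(0+(3*a))))*((((b*5)*(b*b))*x)*(((x+z)+(b+x))+((y+7)+(x+a))))) -> ((1+((x+(6*y))+(3*a)))*((((b*5)*(b*b))*x)*(((x+z)+(b+x))+((y+7)+(x+a)))))
Fixed point: ((1+((x+(6*y))+(3*a)))*((((b*5)*(b*b))*x)*(((x+z)+(b+x))+((y+7)+(x+a)))))

Answer: ((1+((x+(6*y))+(3*a)))*((((b*5)*(b*b))*x)*(((x+z)+(b+x))+((y+7)+(x+a)))))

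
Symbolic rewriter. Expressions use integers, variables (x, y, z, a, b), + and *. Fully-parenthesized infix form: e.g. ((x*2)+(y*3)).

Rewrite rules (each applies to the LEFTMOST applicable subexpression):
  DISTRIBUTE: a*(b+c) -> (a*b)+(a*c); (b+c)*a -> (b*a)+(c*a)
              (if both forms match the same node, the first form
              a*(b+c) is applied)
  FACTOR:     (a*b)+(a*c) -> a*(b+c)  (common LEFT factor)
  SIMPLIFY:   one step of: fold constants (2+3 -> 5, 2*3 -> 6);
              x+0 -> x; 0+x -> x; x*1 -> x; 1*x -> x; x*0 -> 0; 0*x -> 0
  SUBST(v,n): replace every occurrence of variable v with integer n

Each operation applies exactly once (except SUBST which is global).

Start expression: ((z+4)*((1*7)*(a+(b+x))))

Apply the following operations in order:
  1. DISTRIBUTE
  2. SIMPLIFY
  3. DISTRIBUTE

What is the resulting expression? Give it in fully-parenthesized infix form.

Start: ((z+4)*((1*7)*(a+(b+x))))
Apply DISTRIBUTE at root (target: ((z+4)*((1*7)*(a+(b+x))))): ((z+4)*((1*7)*(a+(b+x)))) -> ((z*((1*7)*(a+(b+x))))+(4*((1*7)*(a+(b+x)))))
Apply SIMPLIFY at LRL (target: (1*7)): ((z*((1*7)*(a+(b+x))))+(4*((1*7)*(a+(b+x))))) -> ((z*(7*(a+(b+x))))+(4*((1*7)*(a+(b+x)))))
Apply DISTRIBUTE at LR (target: (7*(a+(b+x)))): ((z*(7*(a+(b+x))))+(4*((1*7)*(a+(b+x))))) -> ((z*((7*a)+(7*(b+x))))+(4*((1*7)*(a+(b+x)))))

Answer: ((z*((7*a)+(7*(b+x))))+(4*((1*7)*(a+(b+x)))))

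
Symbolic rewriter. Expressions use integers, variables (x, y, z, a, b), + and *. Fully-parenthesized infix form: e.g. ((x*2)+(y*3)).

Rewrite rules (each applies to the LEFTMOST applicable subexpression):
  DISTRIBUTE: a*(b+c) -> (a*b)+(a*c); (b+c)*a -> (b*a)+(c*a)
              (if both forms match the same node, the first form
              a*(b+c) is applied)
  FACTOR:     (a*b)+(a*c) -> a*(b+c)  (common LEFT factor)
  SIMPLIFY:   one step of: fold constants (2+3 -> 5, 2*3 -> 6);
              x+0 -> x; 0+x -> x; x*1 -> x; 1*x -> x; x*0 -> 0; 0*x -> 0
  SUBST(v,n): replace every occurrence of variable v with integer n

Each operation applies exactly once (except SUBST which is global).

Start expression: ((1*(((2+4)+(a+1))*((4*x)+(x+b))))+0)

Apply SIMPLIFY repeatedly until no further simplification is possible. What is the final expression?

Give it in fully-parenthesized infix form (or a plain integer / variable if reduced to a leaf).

Answer: ((6+(a+1))*((4*x)+(x+b)))

Derivation:
Start: ((1*(((2+4)+(a+1))*((4*x)+(x+b))))+0)
Step 1: at root: ((1*(((2+4)+(a+1))*((4*x)+(x+b))))+0) -> (1*(((2+4)+(a+1))*((4*x)+(x+b)))); overall: ((1*(((2+4)+(a+1))*((4*x)+(x+b))))+0) -> (1*(((2+4)+(a+1))*((4*x)+(x+b))))
Step 2: at root: (1*(((2+4)+(a+1))*((4*x)+(x+b)))) -> (((2+4)+(a+1))*((4*x)+(x+b))); overall: (1*(((2+4)+(a+1))*((4*x)+(x+b)))) -> (((2+4)+(a+1))*((4*x)+(x+b)))
Step 3: at LL: (2+4) -> 6; overall: (((2+4)+(a+1))*((4*x)+(x+b))) -> ((6+(a+1))*((4*x)+(x+b)))
Fixed point: ((6+(a+1))*((4*x)+(x+b)))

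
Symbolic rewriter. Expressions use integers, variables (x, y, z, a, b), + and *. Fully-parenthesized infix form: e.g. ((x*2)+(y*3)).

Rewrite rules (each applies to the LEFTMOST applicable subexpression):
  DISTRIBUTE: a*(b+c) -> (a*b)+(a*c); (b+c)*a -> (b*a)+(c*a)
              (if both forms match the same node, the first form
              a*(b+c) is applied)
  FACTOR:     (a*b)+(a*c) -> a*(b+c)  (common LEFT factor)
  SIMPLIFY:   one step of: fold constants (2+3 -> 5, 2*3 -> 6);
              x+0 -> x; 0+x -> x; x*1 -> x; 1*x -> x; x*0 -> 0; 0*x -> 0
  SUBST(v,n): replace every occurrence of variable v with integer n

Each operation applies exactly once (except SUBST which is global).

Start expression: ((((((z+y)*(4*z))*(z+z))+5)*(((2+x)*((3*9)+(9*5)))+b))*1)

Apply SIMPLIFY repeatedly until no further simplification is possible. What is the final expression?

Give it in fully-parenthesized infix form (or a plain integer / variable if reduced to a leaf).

Answer: (((((z+y)*(4*z))*(z+z))+5)*(((2+x)*72)+b))

Derivation:
Start: ((((((z+y)*(4*z))*(z+z))+5)*(((2+x)*((3*9)+(9*5)))+b))*1)
Step 1: at root: ((((((z+y)*(4*z))*(z+z))+5)*(((2+x)*((3*9)+(9*5)))+b))*1) -> (((((z+y)*(4*z))*(z+z))+5)*(((2+x)*((3*9)+(9*5)))+b)); overall: ((((((z+y)*(4*z))*(z+z))+5)*(((2+x)*((3*9)+(9*5)))+b))*1) -> (((((z+y)*(4*z))*(z+z))+5)*(((2+x)*((3*9)+(9*5)))+b))
Step 2: at RLRL: (3*9) -> 27; overall: (((((z+y)*(4*z))*(z+z))+5)*(((2+x)*((3*9)+(9*5)))+b)) -> (((((z+y)*(4*z))*(z+z))+5)*(((2+x)*(27+(9*5)))+b))
Step 3: at RLRR: (9*5) -> 45; overall: (((((z+y)*(4*z))*(z+z))+5)*(((2+x)*(27+(9*5)))+b)) -> (((((z+y)*(4*z))*(z+z))+5)*(((2+x)*(27+45))+b))
Step 4: at RLR: (27+45) -> 72; overall: (((((z+y)*(4*z))*(z+z))+5)*(((2+x)*(27+45))+b)) -> (((((z+y)*(4*z))*(z+z))+5)*(((2+x)*72)+b))
Fixed point: (((((z+y)*(4*z))*(z+z))+5)*(((2+x)*72)+b))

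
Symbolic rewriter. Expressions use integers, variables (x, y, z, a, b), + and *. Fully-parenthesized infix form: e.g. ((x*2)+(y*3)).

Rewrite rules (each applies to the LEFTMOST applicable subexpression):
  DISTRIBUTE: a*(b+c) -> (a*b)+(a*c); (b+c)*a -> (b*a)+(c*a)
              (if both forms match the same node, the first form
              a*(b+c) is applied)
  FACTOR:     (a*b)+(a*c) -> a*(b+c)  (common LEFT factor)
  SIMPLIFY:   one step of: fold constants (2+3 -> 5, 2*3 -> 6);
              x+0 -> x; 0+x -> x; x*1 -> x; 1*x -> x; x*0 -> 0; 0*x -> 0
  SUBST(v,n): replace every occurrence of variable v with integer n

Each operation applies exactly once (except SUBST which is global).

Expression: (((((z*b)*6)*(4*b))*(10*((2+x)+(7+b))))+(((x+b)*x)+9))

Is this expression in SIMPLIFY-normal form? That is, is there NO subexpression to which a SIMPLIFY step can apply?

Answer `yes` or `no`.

Answer: yes

Derivation:
Expression: (((((z*b)*6)*(4*b))*(10*((2+x)+(7+b))))+(((x+b)*x)+9))
Scanning for simplifiable subexpressions (pre-order)...
  at root: (((((z*b)*6)*(4*b))*(10*((2+x)+(7+b))))+(((x+b)*x)+9)) (not simplifiable)
  at L: ((((z*b)*6)*(4*b))*(10*((2+x)+(7+b)))) (not simplifiable)
  at LL: (((z*b)*6)*(4*b)) (not simplifiable)
  at LLL: ((z*b)*6) (not simplifiable)
  at LLLL: (z*b) (not simplifiable)
  at LLR: (4*b) (not simplifiable)
  at LR: (10*((2+x)+(7+b))) (not simplifiable)
  at LRR: ((2+x)+(7+b)) (not simplifiable)
  at LRRL: (2+x) (not simplifiable)
  at LRRR: (7+b) (not simplifiable)
  at R: (((x+b)*x)+9) (not simplifiable)
  at RL: ((x+b)*x) (not simplifiable)
  at RLL: (x+b) (not simplifiable)
Result: no simplifiable subexpression found -> normal form.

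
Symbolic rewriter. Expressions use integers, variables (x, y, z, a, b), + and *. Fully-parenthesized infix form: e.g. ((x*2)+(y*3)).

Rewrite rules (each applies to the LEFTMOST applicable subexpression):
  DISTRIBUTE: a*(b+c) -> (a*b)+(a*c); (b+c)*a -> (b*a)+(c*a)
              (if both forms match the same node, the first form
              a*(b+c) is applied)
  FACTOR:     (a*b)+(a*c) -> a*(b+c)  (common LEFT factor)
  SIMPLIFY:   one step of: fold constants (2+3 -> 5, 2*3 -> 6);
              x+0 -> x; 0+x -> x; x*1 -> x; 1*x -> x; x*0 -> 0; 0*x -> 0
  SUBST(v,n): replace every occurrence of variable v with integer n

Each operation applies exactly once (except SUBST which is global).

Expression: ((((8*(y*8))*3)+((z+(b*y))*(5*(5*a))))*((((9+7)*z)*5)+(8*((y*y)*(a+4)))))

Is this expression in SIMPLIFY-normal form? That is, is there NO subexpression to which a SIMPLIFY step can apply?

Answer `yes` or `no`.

Expression: ((((8*(y*8))*3)+((z+(b*y))*(5*(5*a))))*((((9+7)*z)*5)+(8*((y*y)*(a+4)))))
Scanning for simplifiable subexpressions (pre-order)...
  at root: ((((8*(y*8))*3)+((z+(b*y))*(5*(5*a))))*((((9+7)*z)*5)+(8*((y*y)*(a+4))))) (not simplifiable)
  at L: (((8*(y*8))*3)+((z+(b*y))*(5*(5*a)))) (not simplifiable)
  at LL: ((8*(y*8))*3) (not simplifiable)
  at LLL: (8*(y*8)) (not simplifiable)
  at LLLR: (y*8) (not simplifiable)
  at LR: ((z+(b*y))*(5*(5*a))) (not simplifiable)
  at LRL: (z+(b*y)) (not simplifiable)
  at LRLR: (b*y) (not simplifiable)
  at LRR: (5*(5*a)) (not simplifiable)
  at LRRR: (5*a) (not simplifiable)
  at R: ((((9+7)*z)*5)+(8*((y*y)*(a+4)))) (not simplifiable)
  at RL: (((9+7)*z)*5) (not simplifiable)
  at RLL: ((9+7)*z) (not simplifiable)
  at RLLL: (9+7) (SIMPLIFIABLE)
  at RR: (8*((y*y)*(a+4))) (not simplifiable)
  at RRR: ((y*y)*(a+4)) (not simplifiable)
  at RRRL: (y*y) (not simplifiable)
  at RRRR: (a+4) (not simplifiable)
Found simplifiable subexpr at path RLLL: (9+7)
One SIMPLIFY step would give: ((((8*(y*8))*3)+((z+(b*y))*(5*(5*a))))*(((16*z)*5)+(8*((y*y)*(a+4)))))
-> NOT in normal form.

Answer: no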